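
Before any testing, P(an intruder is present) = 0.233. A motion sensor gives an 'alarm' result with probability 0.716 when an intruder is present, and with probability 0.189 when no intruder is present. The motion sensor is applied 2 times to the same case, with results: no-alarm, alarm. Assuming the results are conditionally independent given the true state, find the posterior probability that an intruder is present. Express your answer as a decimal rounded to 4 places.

With H the event that an intruder is present, the joint likelihood of the observed sequence is P(data|H) = 0.284·0.716 = 0.20334 and P(data|¬H) = 0.811·0.189 = 0.15328.
Bayes: P(H|data) = 0.233·0.20334 / (0.233·0.20334 + 0.767·0.15328) = 0.047379/0.16494 = 0.2872.

Posterior P(H) ≈ 0.2872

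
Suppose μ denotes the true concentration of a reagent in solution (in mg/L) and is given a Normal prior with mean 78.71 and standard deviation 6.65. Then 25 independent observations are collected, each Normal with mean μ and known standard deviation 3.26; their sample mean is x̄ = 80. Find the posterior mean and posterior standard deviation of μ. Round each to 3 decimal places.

Prior precision 1/τ₀² = 1/6.65² = 0.0226129; data precision n/σ² = 25/3.26² = 2.35237.
Posterior precision = 0.0226129 + 2.35237 = 2.37498, giving posterior SD = 1/√2.37498 = 0.649.
Posterior mean = (0.0226129·78.71 + 2.35237·80) / 2.37498 = 79.988.

Posterior mean ≈ 79.988; posterior SD ≈ 0.649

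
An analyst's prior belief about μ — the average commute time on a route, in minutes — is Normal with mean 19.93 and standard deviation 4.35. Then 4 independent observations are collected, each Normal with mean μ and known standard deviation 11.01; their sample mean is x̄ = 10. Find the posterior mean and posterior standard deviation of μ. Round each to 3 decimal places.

Posterior mean ≈ 16.113; posterior SD ≈ 3.413

Prior precision 1/τ₀² = 1/4.35² = 0.0528471; data precision n/σ² = 4/11.01² = 0.0329978.
Posterior precision = 0.0528471 + 0.0329978 = 0.0858450, giving posterior SD = 1/√0.0858450 = 3.413.
Posterior mean = (0.0528471·19.93 + 0.0329978·10) / 0.0858450 = 16.113.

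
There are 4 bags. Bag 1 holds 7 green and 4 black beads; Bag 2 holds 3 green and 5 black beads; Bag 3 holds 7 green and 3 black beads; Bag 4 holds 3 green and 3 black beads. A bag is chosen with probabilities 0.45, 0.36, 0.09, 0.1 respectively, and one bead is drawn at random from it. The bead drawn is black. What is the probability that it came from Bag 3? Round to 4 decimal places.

Tabulate prior·likelihood by source: [1] prior 0.45, lik 0.3636, product 0.1636; [2] prior 0.36, lik 0.625, product 0.2250; [3] prior 0.09, lik 0.3, product 0.02700; [4] prior 0.1, lik 0.5, product 0.05000.
Normalizing constant = 0.46564; the posterior for Bag 3 is its product over the sum, 0.02700/0.46564 = 0.0580.

Posterior probability ≈ 0.0580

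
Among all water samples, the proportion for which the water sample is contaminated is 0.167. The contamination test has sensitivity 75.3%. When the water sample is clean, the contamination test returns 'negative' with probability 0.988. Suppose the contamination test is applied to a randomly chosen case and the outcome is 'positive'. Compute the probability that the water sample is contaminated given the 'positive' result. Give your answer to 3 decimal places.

Let H be the event that the water sample is contaminated. P(H) = 0.167, so P(¬H) = 0.833. With E the 'positive' result, P(E|H) = 0.753 and P(E|¬H) = 0.012.
P(E) = 0.753·0.167 + 0.012·0.833 = 0.12575 + 0.0099960 = 0.13575.
By Bayes' theorem, P(H|E) = 0.12575 / 0.13575 = 0.926.

P(H | E) ≈ 0.926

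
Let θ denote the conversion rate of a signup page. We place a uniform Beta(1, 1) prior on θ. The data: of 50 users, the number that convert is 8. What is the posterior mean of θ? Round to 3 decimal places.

Posterior mean ≈ 0.173

Observing 8 successes and 42 failures updates Beta(1, 1) by adding the success and failure counts to the two shape parameters: α = 1+8 = 9, β = 1+42 = 43.
Posterior mean = α/(α+β) = 9/52 = 0.173.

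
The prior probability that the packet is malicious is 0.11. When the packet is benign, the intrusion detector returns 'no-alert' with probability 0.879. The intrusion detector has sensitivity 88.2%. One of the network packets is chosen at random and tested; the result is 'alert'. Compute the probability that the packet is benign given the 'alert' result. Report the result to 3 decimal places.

P(¬H | E) ≈ 0.526

Let H be the event that the packet is malicious. P(H) = 0.11, so P(¬H) = 0.89. With E the 'alert' result, P(E|H) = 0.882 and P(E|¬H) = 0.121.
P(E) = 0.882·0.11 + 0.121·0.89 = 0.097020 + 0.10769 = 0.20471.
By Bayes' theorem, P(H|E) = 0.097020 / 0.20471 = 0.474. Hence P(¬H|E) = 1 − 0.474 = 0.526.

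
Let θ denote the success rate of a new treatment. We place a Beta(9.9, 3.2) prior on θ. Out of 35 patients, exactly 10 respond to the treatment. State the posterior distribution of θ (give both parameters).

The binomial likelihood is conjugate to the Beta prior: with 10 successes and 25 failures, the posterior is Beta(9.9+10, 3.2+25) = Beta(19.9, 28.2).

Posterior: Beta(19.9, 28.2)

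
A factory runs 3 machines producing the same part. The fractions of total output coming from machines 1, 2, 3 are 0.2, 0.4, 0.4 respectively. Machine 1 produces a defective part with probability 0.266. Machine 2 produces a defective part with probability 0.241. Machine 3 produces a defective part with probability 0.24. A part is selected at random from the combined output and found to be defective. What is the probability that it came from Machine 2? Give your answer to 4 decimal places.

Posterior probability ≈ 0.3925

Tabulate prior·likelihood by source: [1] prior 0.2, lik 0.266, product 0.05320; [2] prior 0.4, lik 0.241, product 0.09640; [3] prior 0.4, lik 0.24, product 0.09600.
Normalizing constant = 0.24560; the posterior for Machine 2 is its product over the sum, 0.09640/0.24560 = 0.3925.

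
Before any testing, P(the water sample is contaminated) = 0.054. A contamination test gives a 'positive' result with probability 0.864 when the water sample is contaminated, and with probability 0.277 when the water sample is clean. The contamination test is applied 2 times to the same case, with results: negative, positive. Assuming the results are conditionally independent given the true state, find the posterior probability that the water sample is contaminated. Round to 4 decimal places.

Let H be the event that the water sample is contaminated; start with P(H) = 0.054. P('positive'|H) = 0.864, P('positive'|¬H) = 0.277.
Update on result 1 ('negative'): P(H) ← 0.136·0.0540 / (0.136·0.0540 + 0.723·0.9460) = 0.0073440/0.69130 = 0.0106.
Update on result 2 ('positive'): P(H) ← 0.864·0.0106 / (0.864·0.0106 + 0.277·0.9894) = 0.0091786/0.28324 = 0.0324.

Posterior P(H) ≈ 0.0324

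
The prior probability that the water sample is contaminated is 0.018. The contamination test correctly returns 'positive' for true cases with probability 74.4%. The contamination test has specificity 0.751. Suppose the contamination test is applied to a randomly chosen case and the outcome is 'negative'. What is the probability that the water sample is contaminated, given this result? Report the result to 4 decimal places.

P(H | E) ≈ 0.0062

Write H for 'the water sample is contaminated'. Prior odds H:¬H = 0.018/0.982 = 0.018330. For the 'negative' outcome, the likelihood ratio is 0.256/0.751 = 0.34088.
Posterior odds = 0.018330 × 0.34088 = 0.0062483, so P(H|E) = 0.0062483/(1+0.0062483) = 0.0062.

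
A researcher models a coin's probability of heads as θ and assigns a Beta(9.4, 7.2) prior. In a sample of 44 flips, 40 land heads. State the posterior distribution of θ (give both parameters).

Posterior: Beta(49.4, 11.2)

Observing 40 successes and 4 failures updates Beta(9.4, 7.2) by adding the success and failure counts to the two shape parameters: α = 9.4+40 = 49.4, β = 7.2+4 = 11.2.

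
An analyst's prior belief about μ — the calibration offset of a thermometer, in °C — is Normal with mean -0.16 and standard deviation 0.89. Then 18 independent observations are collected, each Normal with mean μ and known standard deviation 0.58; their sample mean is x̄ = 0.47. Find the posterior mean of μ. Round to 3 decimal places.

Posterior mean ≈ 0.455

Prior precision 1/τ₀² = 1/0.89² = 1.26247; data precision n/σ² = 18/0.58² = 53.5077.
Posterior precision = 1.26247 + 53.5077 = 54.7702.
Posterior mean = (1.26247·-0.16 + 53.5077·0.47) / 54.7702 = 0.455.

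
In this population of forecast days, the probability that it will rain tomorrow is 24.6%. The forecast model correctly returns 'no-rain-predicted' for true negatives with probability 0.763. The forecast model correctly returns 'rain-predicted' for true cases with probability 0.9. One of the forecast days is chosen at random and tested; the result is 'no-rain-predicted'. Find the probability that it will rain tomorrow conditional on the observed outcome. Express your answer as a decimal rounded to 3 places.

Let H be the event that it will rain tomorrow. P(H) = 0.246, so P(¬H) = 0.754. With E the 'no-rain-predicted' result, P(E|H) = 0.1 and P(E|¬H) = 0.763.
P(E) = 0.1·0.246 + 0.763·0.754 = 0.024600 + 0.57530 = 0.59990.
By Bayes' theorem, P(H|E) = 0.024600 / 0.59990 = 0.041.

P(H | E) ≈ 0.041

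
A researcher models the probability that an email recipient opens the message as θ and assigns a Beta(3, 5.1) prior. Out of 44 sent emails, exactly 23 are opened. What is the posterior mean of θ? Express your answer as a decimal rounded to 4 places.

Posterior mean ≈ 0.4990

The binomial likelihood is conjugate to the Beta prior: with 23 successes and 21 failures, the posterior is Beta(3+23, 5.1+21) = Beta(26, 26.1).
E[θ | data] = 26/(26+26.1) = 0.4990.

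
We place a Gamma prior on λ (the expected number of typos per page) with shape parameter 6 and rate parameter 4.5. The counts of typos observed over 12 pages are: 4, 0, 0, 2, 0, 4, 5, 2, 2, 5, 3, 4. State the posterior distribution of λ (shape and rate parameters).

Total count ∑xᵢ = 31 over n = 12 pages.
Gamma is conjugate to the Poisson likelihood: posterior is Gamma(shape = 6+31 = 37, rate = 4.5+12 = 16.5).

Posterior: Gamma(shape=37, rate=16.5)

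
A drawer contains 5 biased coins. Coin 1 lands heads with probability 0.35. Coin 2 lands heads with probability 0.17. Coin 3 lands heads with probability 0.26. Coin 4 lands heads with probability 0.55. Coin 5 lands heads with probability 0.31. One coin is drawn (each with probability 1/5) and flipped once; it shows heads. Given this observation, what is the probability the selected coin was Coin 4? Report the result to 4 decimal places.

Posterior probability ≈ 0.3354

Tabulate prior·likelihood by source: [1] prior 0.2, lik 0.35, product 0.07000; [2] prior 0.2, lik 0.17, product 0.03400; [3] prior 0.2, lik 0.26, product 0.05200; [4] prior 0.2, lik 0.55, product 0.1100; [5] prior 0.2, lik 0.31, product 0.06200.
Normalizing constant = 0.32800; the posterior for Coin 4 is its product over the sum, 0.1100/0.32800 = 0.3354.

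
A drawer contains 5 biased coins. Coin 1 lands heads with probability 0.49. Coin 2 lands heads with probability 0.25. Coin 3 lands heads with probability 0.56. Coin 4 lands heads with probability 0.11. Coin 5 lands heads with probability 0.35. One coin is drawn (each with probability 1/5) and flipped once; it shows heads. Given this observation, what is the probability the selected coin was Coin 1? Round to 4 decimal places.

P(heads|C1) = 0.49; P(heads|C2) = 0.25; P(heads|C3) = 0.56; P(heads|C4) = 0.11; P(heads|C5) = 0.35.
Prior × likelihood for each source: 0.2·0.49=0.09800, 0.2·0.25=0.05000, 0.2·0.56=0.1120, 0.2·0.11=0.02200, 0.2·0.35=0.07000. Summing gives P(heads) = 0.35200.
P(Coin 1 | heads) = 0.09800 / 0.35200 = 0.2784.

Posterior probability ≈ 0.2784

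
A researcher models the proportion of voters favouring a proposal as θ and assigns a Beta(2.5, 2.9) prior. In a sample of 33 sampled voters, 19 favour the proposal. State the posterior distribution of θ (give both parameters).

Posterior: Beta(21.5, 16.9)

Observing 19 successes and 14 failures updates Beta(2.5, 2.9) by adding the success and failure counts to the two shape parameters: α = 2.5+19 = 21.5, β = 2.9+14 = 16.9.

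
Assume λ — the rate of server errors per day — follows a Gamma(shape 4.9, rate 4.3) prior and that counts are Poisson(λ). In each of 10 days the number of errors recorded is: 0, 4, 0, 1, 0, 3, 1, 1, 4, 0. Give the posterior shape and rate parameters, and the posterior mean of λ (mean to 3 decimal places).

Total count ∑xᵢ = 14 over n = 10 days.
Gamma is conjugate to the Poisson likelihood: posterior is Gamma(shape = 4.9+14 = 18.9, rate = 4.3+10 = 14.3).
Posterior mean = shape/rate = 18.9/14.3 = 1.322.

Posterior: Gamma(shape=18.9, rate=14.3); mean ≈ 1.322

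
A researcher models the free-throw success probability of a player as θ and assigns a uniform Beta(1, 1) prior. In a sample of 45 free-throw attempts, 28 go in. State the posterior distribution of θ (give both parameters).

The binomial likelihood is conjugate to the Beta prior: with 28 successes and 17 failures, the posterior is Beta(1+28, 1+17) = Beta(29, 18).

Posterior: Beta(29, 18)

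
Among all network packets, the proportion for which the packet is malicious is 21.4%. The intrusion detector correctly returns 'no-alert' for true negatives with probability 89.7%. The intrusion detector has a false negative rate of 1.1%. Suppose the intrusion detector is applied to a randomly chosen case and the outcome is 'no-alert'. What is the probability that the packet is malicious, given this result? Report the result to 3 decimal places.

P(H | E) ≈ 0.003

Let H be the event that the packet is malicious. P(H) = 0.214, so P(¬H) = 0.786. With E the 'no-alert' result, P(E|H) = 0.011 and P(E|¬H) = 0.897.
P(E) = 0.011·0.214 + 0.897·0.786 = 0.0023540 + 0.70504 = 0.70740.
By Bayes' theorem, P(H|E) = 0.0023540 / 0.70740 = 0.003.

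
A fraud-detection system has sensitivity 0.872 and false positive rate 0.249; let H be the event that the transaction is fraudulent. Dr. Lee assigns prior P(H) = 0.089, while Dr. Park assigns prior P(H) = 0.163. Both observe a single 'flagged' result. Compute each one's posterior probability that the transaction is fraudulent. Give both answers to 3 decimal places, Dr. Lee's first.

Dr. Lee: 0.255; Dr. Park: 0.405

The likelihood ratio for a 'flagged' result is 0.872/0.249 = 3.5020.
Dr. Lee: prior odds 0.089/0.911 = 0.097695; posterior odds 0.34213; posterior probability 0.255.
Dr. Park: prior odds 0.163/0.837 = 0.19474; posterior odds 0.68199; posterior probability 0.405.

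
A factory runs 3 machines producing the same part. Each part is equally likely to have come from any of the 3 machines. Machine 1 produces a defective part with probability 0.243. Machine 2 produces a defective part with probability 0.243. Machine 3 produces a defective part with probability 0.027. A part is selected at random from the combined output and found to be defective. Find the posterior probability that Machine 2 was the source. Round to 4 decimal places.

Tabulate prior·likelihood by source: [1] prior 0.333333, lik 0.243, product 0.08100; [2] prior 0.333333, lik 0.243, product 0.08100; [3] prior 0.333333, lik 0.027, product 0.009000.
Normalizing constant = 0.17100; the posterior for Machine 2 is its product over the sum, 0.08100/0.17100 = 0.4737.

Posterior probability ≈ 0.4737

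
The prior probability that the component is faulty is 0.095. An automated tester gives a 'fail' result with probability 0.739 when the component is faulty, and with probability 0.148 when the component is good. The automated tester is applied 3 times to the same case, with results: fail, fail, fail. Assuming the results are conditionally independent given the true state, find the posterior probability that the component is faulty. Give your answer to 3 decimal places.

Posterior P(H) ≈ 0.929

Let H be the event that the component is faulty; start with P(H) = 0.095. P('fail'|H) = 0.739, P('fail'|¬H) = 0.148.
Update on result 1 ('fail'): P(H) ← 0.739·0.0950 / (0.739·0.0950 + 0.148·0.9050) = 0.070205/0.20415 = 0.3439.
Update on result 2 ('fail'): P(H) ← 0.739·0.3439 / (0.739·0.3439 + 0.148·0.6561) = 0.25414/0.35124 = 0.7235.
Update on result 3 ('fail'): P(H) ← 0.739·0.7235 / (0.739·0.7235 + 0.148·0.2765) = 0.53470/0.57561 = 0.9289.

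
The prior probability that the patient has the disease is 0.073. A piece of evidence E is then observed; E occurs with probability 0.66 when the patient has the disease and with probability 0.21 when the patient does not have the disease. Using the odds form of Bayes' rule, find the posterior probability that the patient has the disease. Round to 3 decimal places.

Posterior probability ≈ 0.198

Prior odds = 0.073/(1−0.073) = 0.078749. In log-odds, ln(0.078749) = -2.5415.
Add log likelihood ratio: ln(3.1429) = 1.1451.
Posterior log-odds = -1.3964, so posterior odds = exp(-1.3964) = 0.24750. Converting, P(H|E) = 0.24750/1.2475 = 0.198.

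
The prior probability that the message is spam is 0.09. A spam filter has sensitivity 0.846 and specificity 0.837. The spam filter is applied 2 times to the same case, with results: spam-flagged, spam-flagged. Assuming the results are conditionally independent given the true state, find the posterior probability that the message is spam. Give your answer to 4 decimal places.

With H the event that the message is spam, the joint likelihood of the observed sequence is P(data|H) = 0.846·0.846 = 0.71572 and P(data|¬H) = 0.163·0.163 = 0.026569.
Bayes: P(H|data) = 0.09·0.71572 / (0.09·0.71572 + 0.91·0.026569) = 0.064414/0.088592 = 0.7271.

Posterior P(H) ≈ 0.7271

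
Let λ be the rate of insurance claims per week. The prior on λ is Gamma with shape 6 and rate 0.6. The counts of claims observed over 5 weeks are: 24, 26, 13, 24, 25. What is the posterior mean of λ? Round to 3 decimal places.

Posterior mean ≈ 21.071

Total count ∑xᵢ = 112 over n = 5 weeks.
Gamma is conjugate to the Poisson likelihood: posterior is Gamma(shape = 6+112 = 118, rate = 0.6+5 = 5.6).
E[λ | data] = 118/5.6 = 21.071.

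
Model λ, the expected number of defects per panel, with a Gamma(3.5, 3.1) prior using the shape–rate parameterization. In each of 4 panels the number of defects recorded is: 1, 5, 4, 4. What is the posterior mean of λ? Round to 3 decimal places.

Posterior mean ≈ 2.465

Total count ∑xᵢ = 14 over n = 4 panels.
Gamma is conjugate to the Poisson likelihood: posterior is Gamma(shape = 3.5+14 = 17.5, rate = 3.1+4 = 7.1).
E[λ | data] = 17.5/7.1 = 2.465.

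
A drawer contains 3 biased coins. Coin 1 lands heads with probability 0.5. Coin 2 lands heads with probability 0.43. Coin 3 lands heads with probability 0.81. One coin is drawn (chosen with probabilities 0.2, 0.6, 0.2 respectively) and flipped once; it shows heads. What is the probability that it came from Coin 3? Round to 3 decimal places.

Posterior probability ≈ 0.312

Tabulate prior·likelihood by source: [1] prior 0.2, lik 0.5, product 0.1000; [2] prior 0.6, lik 0.43, product 0.2580; [3] prior 0.2, lik 0.81, product 0.1620.
Normalizing constant = 0.52000; the posterior for Coin 3 is its product over the sum, 0.1620/0.52000 = 0.312.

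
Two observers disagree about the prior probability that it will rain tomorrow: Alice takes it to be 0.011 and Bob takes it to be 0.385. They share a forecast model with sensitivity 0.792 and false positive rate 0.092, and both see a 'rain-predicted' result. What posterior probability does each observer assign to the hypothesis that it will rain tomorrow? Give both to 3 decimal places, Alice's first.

The likelihood ratio for a 'rain-predicted' result is 0.792/0.092 = 8.6087.
Alice: prior odds 0.011/0.989 = 0.011122; posterior odds 0.095749; posterior probability 0.087.
Bob: prior odds 0.385/0.615 = 0.62602; posterior odds 5.3892; posterior probability 0.843.

Alice: 0.087; Bob: 0.843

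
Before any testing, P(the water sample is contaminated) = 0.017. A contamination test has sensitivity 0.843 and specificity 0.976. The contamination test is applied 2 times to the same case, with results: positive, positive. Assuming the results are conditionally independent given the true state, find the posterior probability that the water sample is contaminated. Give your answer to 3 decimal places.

Posterior P(H) ≈ 0.955

With H the event that the water sample is contaminated, the joint likelihood of the observed sequence is P(data|H) = 0.843·0.843 = 0.71065 and P(data|¬H) = 0.024·0.024 = 0.00057600.
Bayes: P(H|data) = 0.017·0.71065 / (0.017·0.71065 + 0.983·0.00057600) = 0.012081/0.012647 = 0.9552.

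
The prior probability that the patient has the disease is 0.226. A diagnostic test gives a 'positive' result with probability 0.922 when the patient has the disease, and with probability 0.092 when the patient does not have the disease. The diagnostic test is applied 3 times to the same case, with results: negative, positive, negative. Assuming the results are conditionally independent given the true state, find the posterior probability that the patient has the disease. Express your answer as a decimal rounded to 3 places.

Posterior P(H) ≈ 0.021

With H the event that the patient has the disease, the joint likelihood of the observed sequence is P(data|H) = 0.078·0.922·0.078 = 0.0056094 and P(data|¬H) = 0.908·0.092·0.908 = 0.075851.
Bayes: P(H|data) = 0.226·0.0056094 / (0.226·0.0056094 + 0.774·0.075851) = 0.0012677/0.059976 = 0.0211.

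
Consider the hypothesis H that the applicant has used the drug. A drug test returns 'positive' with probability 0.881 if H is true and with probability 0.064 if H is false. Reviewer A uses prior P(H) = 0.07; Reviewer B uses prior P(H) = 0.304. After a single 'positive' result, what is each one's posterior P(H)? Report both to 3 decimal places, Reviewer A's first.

The likelihood ratio for a 'positive' result is 0.881/0.064 = 13.766.
Reviewer A: prior odds 0.07/0.93 = 0.075269; posterior odds 1.0361; posterior probability 0.509.
Reviewer B: prior odds 0.304/0.696 = 0.43678; posterior odds 6.0126; posterior probability 0.857.

Reviewer A: 0.509; Reviewer B: 0.857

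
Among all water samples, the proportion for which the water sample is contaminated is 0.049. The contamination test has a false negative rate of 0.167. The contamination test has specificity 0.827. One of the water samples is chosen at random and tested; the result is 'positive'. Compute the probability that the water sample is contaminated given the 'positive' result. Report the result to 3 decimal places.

P(H | E) ≈ 0.199

Let H be the event that the water sample is contaminated. P(H) = 0.049, so P(¬H) = 0.951. With E the 'positive' result, P(E|H) = 0.833 and P(E|¬H) = 0.173.
P(E) = 0.833·0.049 + 0.173·0.951 = 0.040817 + 0.16452 = 0.20534.
By Bayes' theorem, P(H|E) = 0.040817 / 0.20534 = 0.199.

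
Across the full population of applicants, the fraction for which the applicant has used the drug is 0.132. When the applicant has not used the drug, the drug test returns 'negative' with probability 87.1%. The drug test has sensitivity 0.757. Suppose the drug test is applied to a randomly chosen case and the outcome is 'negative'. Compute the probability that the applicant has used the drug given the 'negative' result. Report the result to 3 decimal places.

P(H | E) ≈ 0.041

Let H be the event that the applicant has used the drug. P(H) = 0.132, so P(¬H) = 0.868. With E the 'negative' result, P(E|H) = 0.243 and P(E|¬H) = 0.871.
P(E) = 0.243·0.132 + 0.871·0.868 = 0.032076 + 0.75603 = 0.78810.
By Bayes' theorem, P(H|E) = 0.032076 / 0.78810 = 0.041.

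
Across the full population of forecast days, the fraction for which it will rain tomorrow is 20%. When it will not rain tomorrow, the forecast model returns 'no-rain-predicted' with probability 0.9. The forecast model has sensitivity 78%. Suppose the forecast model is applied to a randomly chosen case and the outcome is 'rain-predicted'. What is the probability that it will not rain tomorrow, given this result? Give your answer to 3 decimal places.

Write H for 'it will rain tomorrow'. Prior odds H:¬H = 0.2/0.8 = 0.25000. For the 'rain-predicted' outcome, the likelihood ratio is 0.78/0.1 = 7.8000.
Posterior odds = 0.25000 × 7.8000 = 1.9500, so P(H|E) = 1.9500/(1+1.9500) = 0.661. Then P(¬H|E) = 1 − 0.661 = 0.339.

P(¬H | E) ≈ 0.339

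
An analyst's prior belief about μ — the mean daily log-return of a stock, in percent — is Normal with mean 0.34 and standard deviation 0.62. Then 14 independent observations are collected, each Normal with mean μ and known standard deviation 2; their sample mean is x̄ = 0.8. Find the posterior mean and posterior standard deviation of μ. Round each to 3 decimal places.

Posterior mean ≈ 0.604; posterior SD ≈ 0.405

Prior precision 1/τ₀² = 1/0.62² = 2.60146; data precision n/σ² = 14/2² = 3.50000.
Posterior precision = 2.60146 + 3.50000 = 6.10146, giving posterior SD = 1/√6.10146 = 0.405.
Posterior mean = (2.60146·0.34 + 3.50000·0.8) / 6.10146 = 0.604.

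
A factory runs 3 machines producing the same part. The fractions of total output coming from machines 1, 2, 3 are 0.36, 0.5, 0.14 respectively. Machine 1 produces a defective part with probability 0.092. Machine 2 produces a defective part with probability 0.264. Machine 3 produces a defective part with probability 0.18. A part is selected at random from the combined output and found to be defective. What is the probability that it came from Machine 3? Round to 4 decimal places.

Posterior probability ≈ 0.1324

Tabulate prior·likelihood by source: [1] prior 0.36, lik 0.092, product 0.03312; [2] prior 0.5, lik 0.264, product 0.1320; [3] prior 0.14, lik 0.18, product 0.02520.
Normalizing constant = 0.19032; the posterior for Machine 3 is its product over the sum, 0.02520/0.19032 = 0.1324.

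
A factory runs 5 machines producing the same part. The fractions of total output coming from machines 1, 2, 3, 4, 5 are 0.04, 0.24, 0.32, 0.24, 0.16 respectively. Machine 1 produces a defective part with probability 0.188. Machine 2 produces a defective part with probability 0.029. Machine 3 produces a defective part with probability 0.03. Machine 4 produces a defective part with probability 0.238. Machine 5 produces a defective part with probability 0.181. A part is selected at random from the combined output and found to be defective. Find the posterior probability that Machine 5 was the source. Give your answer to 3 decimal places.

P(defective|M1) = 0.188; P(defective|M2) = 0.029; P(defective|M3) = 0.03; P(defective|M4) = 0.238; P(defective|M5) = 0.181.
Prior × likelihood for each source: 0.04·0.188=0.007520, 0.24·0.029=0.006960, 0.32·0.03=0.009600, 0.24·0.238=0.05712, 0.16·0.181=0.02896. Summing gives P(defective) = 0.11016.
P(Machine 5 | defective) = 0.02896 / 0.11016 = 0.263.

Posterior probability ≈ 0.263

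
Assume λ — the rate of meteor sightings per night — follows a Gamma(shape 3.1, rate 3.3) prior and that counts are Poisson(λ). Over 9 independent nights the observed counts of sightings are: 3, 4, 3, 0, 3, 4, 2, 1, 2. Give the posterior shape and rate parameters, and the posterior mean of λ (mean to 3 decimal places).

The Poisson likelihood adds the total count to the shape and the number of exposure periods to the rate. Here ∑xᵢ = 22 and n = 9, so shape 3.1→25.1 and rate 3.3→12.3.
Posterior mean = shape/rate = 25.1/12.3 = 2.041.

Posterior: Gamma(shape=25.1, rate=12.3); mean ≈ 2.041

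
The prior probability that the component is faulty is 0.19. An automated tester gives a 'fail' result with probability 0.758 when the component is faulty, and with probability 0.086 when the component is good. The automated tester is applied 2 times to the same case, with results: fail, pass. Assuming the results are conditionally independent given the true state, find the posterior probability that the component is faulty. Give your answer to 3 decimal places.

With H the event that the component is faulty, the joint likelihood of the observed sequence is P(data|H) = 0.758·0.242 = 0.18344 and P(data|¬H) = 0.086·0.914 = 0.078604.
Bayes: P(H|data) = 0.19·0.18344 / (0.19·0.18344 + 0.81·0.078604) = 0.034853/0.098522 = 0.3538.

Posterior P(H) ≈ 0.354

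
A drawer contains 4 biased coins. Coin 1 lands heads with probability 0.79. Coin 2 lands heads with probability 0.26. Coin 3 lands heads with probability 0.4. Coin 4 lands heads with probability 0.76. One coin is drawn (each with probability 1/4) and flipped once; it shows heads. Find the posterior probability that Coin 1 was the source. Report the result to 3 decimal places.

Tabulate prior·likelihood by source: [1] prior 0.25, lik 0.79, product 0.1975; [2] prior 0.25, lik 0.26, product 0.06500; [3] prior 0.25, lik 0.4, product 0.1000; [4] prior 0.25, lik 0.76, product 0.1900.
Normalizing constant = 0.55250; the posterior for Coin 1 is its product over the sum, 0.1975/0.55250 = 0.357.

Posterior probability ≈ 0.357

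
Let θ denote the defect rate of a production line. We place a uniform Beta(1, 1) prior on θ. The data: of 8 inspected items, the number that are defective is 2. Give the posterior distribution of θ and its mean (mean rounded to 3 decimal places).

Posterior: Beta(3, 7); mean ≈ 0.300

Observing 2 successes and 6 failures updates Beta(1, 1) by adding the success and failure counts to the two shape parameters: α = 1+2 = 3, β = 1+6 = 7.
E[θ | data] = 3/(3+7) = 0.300.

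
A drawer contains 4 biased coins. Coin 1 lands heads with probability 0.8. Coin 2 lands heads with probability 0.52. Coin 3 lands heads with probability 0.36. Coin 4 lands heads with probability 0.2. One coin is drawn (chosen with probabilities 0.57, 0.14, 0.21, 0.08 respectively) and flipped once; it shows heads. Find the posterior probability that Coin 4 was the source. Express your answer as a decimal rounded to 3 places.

Tabulate prior·likelihood by source: [1] prior 0.57, lik 0.8, product 0.4560; [2] prior 0.14, lik 0.52, product 0.07280; [3] prior 0.21, lik 0.36, product 0.07560; [4] prior 0.08, lik 0.2, product 0.01600.
Normalizing constant = 0.62040; the posterior for Coin 4 is its product over the sum, 0.01600/0.62040 = 0.026.

Posterior probability ≈ 0.026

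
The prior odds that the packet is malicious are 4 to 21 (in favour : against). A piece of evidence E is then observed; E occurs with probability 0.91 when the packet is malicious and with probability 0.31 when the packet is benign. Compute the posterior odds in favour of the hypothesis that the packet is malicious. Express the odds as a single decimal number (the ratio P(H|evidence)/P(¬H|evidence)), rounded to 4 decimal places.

Prior odds = 4/21 = 0.19048. In log-odds, ln(0.19048) = -1.6582.
Add log likelihood ratio: ln(2.9355) = 1.0769.
Posterior log-odds = -0.58136, so posterior odds = exp(-0.58136) = 0.55914.

Posterior odds ≈ 0.5591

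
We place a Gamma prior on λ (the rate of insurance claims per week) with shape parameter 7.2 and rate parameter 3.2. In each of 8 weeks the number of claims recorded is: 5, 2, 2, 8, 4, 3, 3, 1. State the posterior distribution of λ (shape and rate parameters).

Posterior: Gamma(shape=35.2, rate=11.2)

The Poisson likelihood adds the total count to the shape and the number of exposure periods to the rate. Here ∑xᵢ = 28 and n = 8, so shape 7.2→35.2 and rate 3.2→11.2.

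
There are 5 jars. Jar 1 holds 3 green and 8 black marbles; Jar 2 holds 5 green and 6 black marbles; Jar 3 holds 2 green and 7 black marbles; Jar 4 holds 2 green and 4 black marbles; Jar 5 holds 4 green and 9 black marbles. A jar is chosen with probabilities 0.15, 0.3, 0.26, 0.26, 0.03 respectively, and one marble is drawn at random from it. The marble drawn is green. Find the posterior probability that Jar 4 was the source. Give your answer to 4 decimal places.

P(green|Jar 1) = 0.2727; P(green|Jar 2) = 0.4545; P(green|Jar 3) = 0.2222; P(green|Jar 4) = 0.3333; P(green|Jar 5) = 0.3077.
Prior × likelihood for each source: 0.15·0.2727=0.04091, 0.3·0.4545=0.1364, 0.26·0.2222=0.05778, 0.26·0.3333=0.08667, 0.03·0.3077=0.009231. Summing gives P(green) = 0.33095.
P(Jar 4 | green) = 0.08667 / 0.33095 = 0.2619.

Posterior probability ≈ 0.2619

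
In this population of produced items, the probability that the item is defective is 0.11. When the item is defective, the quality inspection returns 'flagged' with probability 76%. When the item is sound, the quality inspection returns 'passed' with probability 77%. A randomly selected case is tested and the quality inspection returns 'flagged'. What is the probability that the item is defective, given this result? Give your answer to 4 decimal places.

P(H | E) ≈ 0.2900

Write H for 'the item is defective'. Prior odds H:¬H = 0.11/0.89 = 0.12360. For the 'flagged' outcome, the likelihood ratio is 0.76/0.23 = 3.3043.
Posterior odds = 0.12360 × 3.3043 = 0.40840, so P(H|E) = 0.40840/(1+0.40840) = 0.2900.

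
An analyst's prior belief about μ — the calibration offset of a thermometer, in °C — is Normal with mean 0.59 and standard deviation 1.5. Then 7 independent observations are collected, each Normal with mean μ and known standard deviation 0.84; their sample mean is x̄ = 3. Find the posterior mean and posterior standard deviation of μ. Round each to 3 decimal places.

With known σ, the Normal prior is conjugate. Weight on the data is w = (n/σ²)/(n/σ² + 1/τ₀²) = 9.92063/(9.92063+0.444444) = 0.95712.
Posterior mean = w·x̄ + (1−w)·μ₀ = 0.95712·3 + 0.042879·0.59 = 2.897. Posterior variance = 1/(9.92063+0.444444) = 0.0964778, so SD = 0.311.

Posterior mean ≈ 2.897; posterior SD ≈ 0.311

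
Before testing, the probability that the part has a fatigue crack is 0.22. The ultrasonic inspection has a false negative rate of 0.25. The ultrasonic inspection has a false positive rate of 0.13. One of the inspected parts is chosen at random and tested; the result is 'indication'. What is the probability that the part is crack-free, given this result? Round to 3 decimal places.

P(¬H | E) ≈ 0.381

Let H be the event that the part has a fatigue crack. P(H) = 0.22, so P(¬H) = 0.78. With E the 'indication' result, P(E|H) = 0.75 and P(E|¬H) = 0.13.
P(E) = 0.75·0.22 + 0.13·0.78 = 0.16500 + 0.10140 = 0.26640.
By Bayes' theorem, P(H|E) = 0.16500 / 0.26640 = 0.619. Hence P(¬H|E) = 1 − 0.619 = 0.381.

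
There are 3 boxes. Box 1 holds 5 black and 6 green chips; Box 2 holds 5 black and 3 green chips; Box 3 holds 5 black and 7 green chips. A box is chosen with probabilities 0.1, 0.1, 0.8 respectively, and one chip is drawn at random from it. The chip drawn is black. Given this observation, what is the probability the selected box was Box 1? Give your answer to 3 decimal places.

Posterior probability ≈ 0.103

Tabulate prior·likelihood by source: [1] prior 0.1, lik 0.4545, product 0.04545; [2] prior 0.1, lik 0.625, product 0.06250; [3] prior 0.8, lik 0.4167, product 0.3333.
Normalizing constant = 0.44129; the posterior for Box 1 is its product over the sum, 0.04545/0.44129 = 0.103.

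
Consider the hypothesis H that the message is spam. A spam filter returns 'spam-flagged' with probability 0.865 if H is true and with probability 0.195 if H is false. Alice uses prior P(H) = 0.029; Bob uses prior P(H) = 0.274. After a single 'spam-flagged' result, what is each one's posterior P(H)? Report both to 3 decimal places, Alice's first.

The likelihood ratio for a 'spam-flagged' result is 0.865/0.195 = 4.4359.
Alice: prior odds 0.029/0.971 = 0.029866; posterior odds 0.13248; posterior probability 0.117.
Bob: prior odds 0.274/0.726 = 0.37741; posterior odds 1.6742; posterior probability 0.626.

Alice: 0.117; Bob: 0.626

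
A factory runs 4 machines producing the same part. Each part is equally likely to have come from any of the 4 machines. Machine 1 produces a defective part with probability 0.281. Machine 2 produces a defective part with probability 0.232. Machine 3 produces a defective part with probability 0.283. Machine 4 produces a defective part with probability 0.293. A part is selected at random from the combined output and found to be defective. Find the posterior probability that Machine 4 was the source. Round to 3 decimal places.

P(defective|M1) = 0.281; P(defective|M2) = 0.232; P(defective|M3) = 0.283; P(defective|M4) = 0.293.
Prior × likelihood for each source: 0.25·0.281=0.07025, 0.25·0.232=0.05800, 0.25·0.283=0.07075, 0.25·0.293=0.07325. Summing gives P(defective) = 0.27225.
P(Machine 4 | defective) = 0.07325 / 0.27225 = 0.269.

Posterior probability ≈ 0.269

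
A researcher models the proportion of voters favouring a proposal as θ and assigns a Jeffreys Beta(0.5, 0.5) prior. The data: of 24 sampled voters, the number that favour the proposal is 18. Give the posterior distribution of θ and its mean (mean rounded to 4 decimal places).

Posterior: Beta(18.5, 6.5); mean ≈ 0.7400

The binomial likelihood is conjugate to the Beta prior: with 18 successes and 6 failures, the posterior is Beta(0.5+18, 0.5+6) = Beta(18.5, 6.5).
E[θ | data] = 18.5/(18.5+6.5) = 0.7400.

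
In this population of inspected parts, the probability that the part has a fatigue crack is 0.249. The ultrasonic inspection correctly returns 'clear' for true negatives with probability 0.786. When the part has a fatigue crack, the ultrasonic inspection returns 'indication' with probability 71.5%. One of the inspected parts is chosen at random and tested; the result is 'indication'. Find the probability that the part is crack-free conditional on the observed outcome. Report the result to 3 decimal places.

P(¬H | E) ≈ 0.474

Write H for 'the part has a fatigue crack'. Prior odds H:¬H = 0.249/0.751 = 0.33156. For the 'indication' outcome, the likelihood ratio is 0.715/0.214 = 3.3411.
Posterior odds = 0.33156 × 3.3411 = 1.1078, so P(H|E) = 1.1078/(1+1.1078) = 0.526. Then P(¬H|E) = 1 − 0.526 = 0.474.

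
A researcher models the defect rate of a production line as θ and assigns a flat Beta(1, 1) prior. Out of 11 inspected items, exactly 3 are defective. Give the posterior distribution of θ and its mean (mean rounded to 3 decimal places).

Posterior: Beta(4, 9); mean ≈ 0.308

Observing 3 successes and 8 failures updates Beta(1, 1) by adding the success and failure counts to the two shape parameters: α = 1+3 = 4, β = 1+8 = 9.
Posterior mean = α/(α+β) = 4/13 = 0.308.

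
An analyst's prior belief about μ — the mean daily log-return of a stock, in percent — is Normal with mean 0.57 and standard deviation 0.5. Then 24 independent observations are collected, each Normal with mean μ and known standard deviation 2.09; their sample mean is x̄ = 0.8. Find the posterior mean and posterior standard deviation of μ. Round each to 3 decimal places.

With known σ, the Normal prior is conjugate. Weight on the data is w = (n/σ²)/(n/σ² + 1/τ₀²) = 5.49438/(5.49438+4.00000) = 0.57870.
Posterior mean = w·x̄ + (1−w)·μ₀ = 0.57870·0.8 + 0.42130·0.57 = 0.703. Posterior variance = 1/(5.49438+4.00000) = 0.105325, so SD = 0.325.

Posterior mean ≈ 0.703; posterior SD ≈ 0.325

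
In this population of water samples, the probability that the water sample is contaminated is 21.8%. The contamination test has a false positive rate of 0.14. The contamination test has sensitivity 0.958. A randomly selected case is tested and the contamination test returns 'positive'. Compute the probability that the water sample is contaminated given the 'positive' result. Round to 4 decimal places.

P(H | E) ≈ 0.6561

Write H for 'the water sample is contaminated'. Prior odds H:¬H = 0.218/0.782 = 0.27877. For the 'positive' outcome, the likelihood ratio is 0.958/0.14 = 6.8429.
Posterior odds = 0.27877 × 6.8429 = 1.9076, so P(H|E) = 1.9076/(1+1.9076) = 0.6561.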